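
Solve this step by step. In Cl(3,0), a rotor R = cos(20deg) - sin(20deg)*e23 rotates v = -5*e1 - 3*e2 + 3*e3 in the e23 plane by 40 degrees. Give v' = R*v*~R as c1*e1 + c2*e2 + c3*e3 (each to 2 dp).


Rotor R = cos(20deg) - sin(20deg)*e23
Rotation angle theta = 2 * 20 = 40 degrees in the e23 plane (e2 -> e3).
The component perpendicular to the plane (e1) is invariant: v'_1 = v1 = -5.00
cos(40deg) = 0.7660, sin(40deg) = 0.6428
v'_2 = v2*cos(theta) - v3*sin(theta) = -3*0.7660 - 3*0.6428 = -4.23
v'_3 = v2*sin(theta) + v3*cos(theta) = -3*0.6428 + 3*0.7660 = 0.37
v' = -5.00*e1 - 4.23*e2 + 0.37*e3


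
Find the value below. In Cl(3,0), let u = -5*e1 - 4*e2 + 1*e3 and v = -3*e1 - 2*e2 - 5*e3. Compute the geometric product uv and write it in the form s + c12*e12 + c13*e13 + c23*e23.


In Cl(3,0): e_i^2 = 1, e_ie_j = -e_je_i for i != j.
Scalar part = u . v = (-5)*(-3) + (-4)*(-2) + 1*(-5)
= 15 + 8 + (-5) = 18
e12 coeff = (-5)*(-2) - (-4)*(-3) = 10 - 12 = -2
e13 coeff = (-5)*(-5) - 1*(-3) = 25 - (-3) = 28
e23 coeff = (-4)*(-5) - 1*(-2) = 20 - (-2) = 22
uv = 18 - 2*e12 + 28*e13 + 22*e23


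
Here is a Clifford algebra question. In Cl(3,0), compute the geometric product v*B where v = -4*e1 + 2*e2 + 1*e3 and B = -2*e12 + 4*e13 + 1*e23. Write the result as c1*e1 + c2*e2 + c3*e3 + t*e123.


vB has grade-1 (vector) and grade-3 (trivector) parts: vB = (v _| B) + (v ^ B).
Vector part <vB>_1:
  e1: -v2*b12 - v3*b13 = -(2)*(-2) - (1)*(4) = 0
  e2: v1*b12 - v3*b23 = (-4)*(-2) - (1)*(1) = 7
  e3: v1*b13 + v2*b23 = (-4)*(4) + (2)*(1) = -14
Trivector part <vB>_3:
  e123: v1*b23 - v2*b13 + v3*b12 = (-4)*(1) - (2)*(4) + (1)*(-2) = -14
vB = 0*e1 + 7*e2 - 14*e3 - 14*e123


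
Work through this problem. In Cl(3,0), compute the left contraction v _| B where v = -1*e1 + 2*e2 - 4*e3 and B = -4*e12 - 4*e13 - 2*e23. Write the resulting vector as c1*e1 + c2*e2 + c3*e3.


Left contraction v _| B = <vB>_1 (grade-1 part of the geometric product vB).
Using e1_|e12 = e2, e2_|e12 = -e1, e1_|e13 = e3, e3_|e13 = -e1, e2_|e23 = e3, e3_|e23 = -e2:
e1 coeff: -v2*b12 - v3*b13 = -(2)*(-4) - (-4)*(-4) = -8
e2 coeff: v1*b12 - v3*b23 = (-1)*(-4) - (-4)*(-2) = -4
e3 coeff: v1*b13 + v2*b23 = (-1)*(-4) + (2)*(-2) = 0
v _| B = -8*e1 - 4*e2 + 0*e3


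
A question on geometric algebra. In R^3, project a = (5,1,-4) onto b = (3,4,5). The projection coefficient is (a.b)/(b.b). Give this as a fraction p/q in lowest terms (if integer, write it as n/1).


Projection coefficient = (a . b) / (b . b)
a . b = 5*3 + 1*4 + (-4)*5
= 15 + 4 + (-20) = -1
b . b = 3^2 + 4^2 + 5^2
= 9 + 16 + 25 = 50
Coefficient = -1/50
In lowest terms: -1/50


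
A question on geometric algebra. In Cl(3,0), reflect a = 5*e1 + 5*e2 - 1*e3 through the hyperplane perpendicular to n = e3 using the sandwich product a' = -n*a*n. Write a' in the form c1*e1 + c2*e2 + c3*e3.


Reflection formula: a' = -n*a*n, with n = e3 (unit vector, n^2 = 1).
For reflection through hyperplane perp to e3:
The component along e3 flips sign, others stay.
a = (5, 5, -1)
a' = (5, 5, 1)
a' = 5*e1 + 5*e2 + 1*e3


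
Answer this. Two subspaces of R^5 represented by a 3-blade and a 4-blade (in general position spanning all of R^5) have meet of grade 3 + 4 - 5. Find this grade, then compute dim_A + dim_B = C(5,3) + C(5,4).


Meet grade = grade(A) + grade(B) - n
= 3 + 4 - 5 = 2
C(5,3) = 10
C(5,4) = 5
dim_A + dim_B = 10 + 5 = 15


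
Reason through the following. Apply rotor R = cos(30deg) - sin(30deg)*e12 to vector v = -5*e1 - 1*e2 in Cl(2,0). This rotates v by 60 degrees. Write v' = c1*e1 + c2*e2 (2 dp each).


Rotor R = cos(30deg) - sin(30deg)*e12
Rotation angle theta = 2 * 30 = 60 degrees
v' = R*v*~R rotates v by theta.
cos(60deg) = 0.5000, sin(60deg) = 0.8660
v'_1 = -5*cos(60deg) - (-1)*sin(60deg)
= -5*0.5000 - (-1)*0.8660
= -1.63
v'_2 = -5*sin(60deg) + (-1)*cos(60deg)
= -5*0.8660 + (-1)*0.5000
= -4.83
v' = -1.63*e1 - 4.83*e2


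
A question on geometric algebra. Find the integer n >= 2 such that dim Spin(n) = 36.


dim Spin(n) = dim so(n) = n(n-1)/2.
Solve n(n-1)/2 = 36, i.e. n^2 - n - 72 = 0.
Discriminant = 1 + 8*36 = 289
n = (1 + sqrt(289))/2 = (1 + 17)/2 = 9


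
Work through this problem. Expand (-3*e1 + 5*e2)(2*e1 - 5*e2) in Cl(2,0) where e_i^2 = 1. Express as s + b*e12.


Expand: (-3*e1 + 5*e2)(2*e1 - 5*e2)
= (-3)*2*e1e1 + (-3)*(-5)*e1e2 + 5*2*e2e1 + 5*(-5)*e2e2
Using e1^2 = e2^2 = 1, e2e1 = -e1e2:
Scalar part s = (-3)*2 + 5*(-5) = -6 + (-25) = -31
Bivector part b = (-3)*(-5) - 5*2 = 15 - 10 = 5
uv = -31 + 5*e12


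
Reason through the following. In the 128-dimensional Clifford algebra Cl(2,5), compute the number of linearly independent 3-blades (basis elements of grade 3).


Number of grade-k basis blades in Cl(p,q) with n = p + q is C(n, k).
n = 2 + 5 = 7
C(7, 3) = 7! / (3! * 4!)
= 5040 / (6 * 24)
= 35


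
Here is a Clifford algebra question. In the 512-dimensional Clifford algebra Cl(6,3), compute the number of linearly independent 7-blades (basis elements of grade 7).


Number of grade-k basis blades in Cl(p,q) with n = p + q is C(n, k).
n = 6 + 3 = 9
C(9, 7) = 9! / (7! * 2!)
= 362880 / (5040 * 2)
= 36


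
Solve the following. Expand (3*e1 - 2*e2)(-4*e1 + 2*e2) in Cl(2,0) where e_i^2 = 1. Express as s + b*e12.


Expand: (3*e1 - 2*e2)(-4*e1 + 2*e2)
= 3*(-4)*e1e1 + 3*2*e1e2 + (-2)*(-4)*e2e1 + (-2)*2*e2e2
Using e1^2 = e2^2 = 1, e2e1 = -e1e2:
Scalar part s = 3*(-4) + (-2)*2 = -12 + (-4) = -16
Bivector part b = 3*2 - (-2)*(-4) = 6 - 8 = -2
uv = -16 - 2*e12


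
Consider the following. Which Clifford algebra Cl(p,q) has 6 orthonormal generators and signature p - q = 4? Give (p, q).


We need p + q = 6 and p - q = 4.
Adding: 2p = 6 + 4 = 10, so p = 5.
Then q = 6 - 5 = 1.
(p, q) = (5, 1)


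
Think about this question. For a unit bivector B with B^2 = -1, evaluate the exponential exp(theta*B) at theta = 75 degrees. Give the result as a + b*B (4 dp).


For a unit bivector B with B^2 = -1, the exponential series gives
e^(theta*B) = cos(theta) + sin(theta)*B (the GA analogue of Euler's formula).
theta = 75 degrees = 1.308997 rad
cos(75 deg) = 0.2588
sin(75 deg) = 0.9659
exp(theta*B) = 0.2588 + 0.9659*B


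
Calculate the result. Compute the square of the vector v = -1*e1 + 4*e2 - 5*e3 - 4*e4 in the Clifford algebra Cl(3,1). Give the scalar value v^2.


v^2 = sum of c_i^2 * e_i^2
Positive signature terms (e_i^2 = +1): (-1)^2 + 4^2 + (-5)^2 = 42
Negative signature terms (e_j^2 = -1): (-4)^2 = 16
v^2 = 42 - 16 = 26


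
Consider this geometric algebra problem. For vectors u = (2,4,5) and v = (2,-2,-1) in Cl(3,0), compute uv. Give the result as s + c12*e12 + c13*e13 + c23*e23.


In Cl(3,0): e_i^2 = 1, e_ie_j = -e_je_i for i != j.
Scalar part = u . v = 2*2 + 4*(-2) + 5*(-1)
= 4 + (-8) + (-5) = -9
e12 coeff = 2*(-2) - 4*2 = -4 - 8 = -12
e13 coeff = 2*(-1) - 5*2 = -2 - 10 = -12
e23 coeff = 4*(-1) - 5*(-2) = -4 - (-10) = 6
uv = -9 - 12*e12 - 12*e13 + 6*e23


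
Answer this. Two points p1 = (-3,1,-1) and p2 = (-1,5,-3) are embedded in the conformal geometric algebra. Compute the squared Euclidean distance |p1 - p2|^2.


p1 - p2 = (-2, -4, 2)
|p1 - p2|^2 = (-2)^2 + (-4)^2 + 2^2
= 4 + 16 + 4
= 24


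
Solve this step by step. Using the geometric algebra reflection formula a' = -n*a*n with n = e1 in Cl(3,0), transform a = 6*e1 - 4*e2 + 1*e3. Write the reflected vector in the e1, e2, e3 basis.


Reflection formula: a' = -n*a*n, with n = e1 (unit vector, n^2 = 1).
For reflection through hyperplane perp to e1:
The component along e1 flips sign, others stay.
a = (6, -4, 1)
a' = (-6, -4, 1)
a' = -6*e1 - 4*e2 + 1*e3


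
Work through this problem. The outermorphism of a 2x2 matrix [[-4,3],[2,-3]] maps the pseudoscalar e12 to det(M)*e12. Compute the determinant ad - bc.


The outermorphism of a linear map f sends e1^e2 to f(e1)^f(e2).
f(e1) = -4*e1 + 2*e2
f(e2) = 3*e1 - 3*e2
f(e1) ^ f(e2) = (-4*e1 + 2*e2) ^ (3*e1 - 3*e2)
= (-4)*(-3)*e12 + 2*3*e21
= (12 - 6)*e12
= 6*e12
Coefficient = 6


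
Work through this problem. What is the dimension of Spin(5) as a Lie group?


Spin(n) double-covers SO(n); both have Lie algebra so(n) of dimension n(n-1)/2.
n = 5
n(n-1) = 5 * 4 = 20
dim Spin(5) = 20/2 = 10


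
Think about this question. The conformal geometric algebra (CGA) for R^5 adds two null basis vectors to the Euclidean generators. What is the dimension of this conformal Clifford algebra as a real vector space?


The conformal model of R^5 uses Cl(6,1): the 5 Euclidean generators plus two extra orthogonal generators e+ (e+^2 = +1) and e- (e-^2 = -1), from which the null vectors e0, einf are built.
Number of generators m = 5 + 2 = 7.
dim Cl(p,q) = 2^m = 2^7 = 128


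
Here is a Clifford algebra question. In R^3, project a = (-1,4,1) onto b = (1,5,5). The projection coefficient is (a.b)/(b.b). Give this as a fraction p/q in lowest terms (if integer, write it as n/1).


Projection coefficient = (a . b) / (b . b)
a . b = (-1)*1 + 4*5 + 1*5
= -1 + 20 + 5 = 24
b . b = 1^2 + 5^2 + 5^2
= 1 + 25 + 25 = 51
Coefficient = 24/51
In lowest terms: 8/17


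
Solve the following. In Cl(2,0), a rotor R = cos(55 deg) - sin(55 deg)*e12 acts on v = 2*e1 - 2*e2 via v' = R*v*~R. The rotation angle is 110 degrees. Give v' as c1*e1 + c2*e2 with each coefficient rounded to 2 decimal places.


Rotor R = cos(55deg) - sin(55deg)*e12
Rotation angle theta = 2 * 55 = 110 degrees
v' = R*v*~R rotates v by theta.
cos(110deg) = -0.3420, sin(110deg) = 0.9397
v'_1 = 2*cos(110deg) - (-2)*sin(110deg)
= 2*(-0.3420) - (-2)*0.9397
= 1.20
v'_2 = 2*sin(110deg) + (-2)*cos(110deg)
= 2*0.9397 + (-2)*(-0.3420)
= 2.56
v' = 1.20*e1 + 2.56*e2


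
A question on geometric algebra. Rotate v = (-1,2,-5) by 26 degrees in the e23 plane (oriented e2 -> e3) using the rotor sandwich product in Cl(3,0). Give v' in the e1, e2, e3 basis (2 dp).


Rotor R = cos(13deg) - sin(13deg)*e23
Rotation angle theta = 2 * 13 = 26 degrees in the e23 plane (e2 -> e3).
The component perpendicular to the plane (e1) is invariant: v'_1 = v1 = -1.00
cos(26deg) = 0.8988, sin(26deg) = 0.4384
v'_2 = v2*cos(theta) - v3*sin(theta) = 2*0.8988 - (-5)*0.4384 = 3.99
v'_3 = v2*sin(theta) + v3*cos(theta) = 2*0.4384 + (-5)*0.8988 = -3.62
v' = -1.00*e1 + 3.99*e2 - 3.62*e3


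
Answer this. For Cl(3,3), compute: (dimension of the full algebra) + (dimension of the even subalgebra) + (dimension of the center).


n = 3 + 3 = 6
Total dim = 2^6 = 64
Even subalgebra dim = 2^5 = 32
n is even, so center dim = 1
Sum = 64 + 32 + 1 = 97


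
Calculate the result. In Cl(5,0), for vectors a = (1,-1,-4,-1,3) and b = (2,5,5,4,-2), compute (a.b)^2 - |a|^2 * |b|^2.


a . b = 1*2 + (-1)*5 + (-4)*5 + (-1)*4 + 3*(-2)
= 2 + (-5) + (-20) + (-4) + (-6) = -33
|a|^2 = 1^2 + (-1)^2 + (-4)^2 + (-1)^2 + 3^2 = 28
|b|^2 = 2^2 + 5^2 + 5^2 + 4^2 + (-2)^2 = 74
(a.b)^2 = (-33)^2 = 1089
|a|^2 * |b|^2 = 28 * 74 = 2072
Result = 1089 - 2072 = -983


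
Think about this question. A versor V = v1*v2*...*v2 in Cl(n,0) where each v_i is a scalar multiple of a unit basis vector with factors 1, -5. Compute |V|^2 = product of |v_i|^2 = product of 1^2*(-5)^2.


Each vector v_i has |v_i|^2 = s_i^2
Squared scales: 1^2 = 1, (-5)^2 = 25
|V|^2 = 1 * 25
= 25


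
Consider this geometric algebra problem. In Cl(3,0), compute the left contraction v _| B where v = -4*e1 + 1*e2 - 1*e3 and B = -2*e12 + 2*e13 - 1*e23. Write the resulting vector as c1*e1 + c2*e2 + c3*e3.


Left contraction v _| B = <vB>_1 (grade-1 part of the geometric product vB).
Using e1_|e12 = e2, e2_|e12 = -e1, e1_|e13 = e3, e3_|e13 = -e1, e2_|e23 = e3, e3_|e23 = -e2:
e1 coeff: -v2*b12 - v3*b13 = -(1)*(-2) - (-1)*(2) = 4
e2 coeff: v1*b12 - v3*b23 = (-4)*(-2) - (-1)*(-1) = 7
e3 coeff: v1*b13 + v2*b23 = (-4)*(2) + (1)*(-1) = -9
v _| B = 4*e1 + 7*e2 - 9*e3


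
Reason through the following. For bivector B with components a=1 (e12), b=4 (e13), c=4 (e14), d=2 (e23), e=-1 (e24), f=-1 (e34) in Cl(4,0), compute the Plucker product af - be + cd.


Plucker relation: af - be + cd
a*f = 1*(-1) = -1
b*e = 4*(-1) = -4
c*d = 4*2 = 8
af - be + cd = -1 - (-4) + 8
= 11


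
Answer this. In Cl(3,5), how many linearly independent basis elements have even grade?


Even subalgebra dimension = 2^(n-1)
n = 3 + 5 = 8
2^(8 - 1) = 2^7 = 128
Verification: sum of C(8,k) for even k = 1 + 28 + 70 + 28 + 1 = 128
Result = 128


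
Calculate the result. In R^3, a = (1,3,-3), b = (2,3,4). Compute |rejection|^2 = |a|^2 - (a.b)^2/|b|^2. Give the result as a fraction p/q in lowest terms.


|a|^2 = 1^2 + 3^2 + (-3)^2 = 19
|b|^2 = 2^2 + 3^2 + 4^2 = 29
a . b = 1*2 + 3*3 + (-3)*4 = -1
(a.b)^2 = (-1)^2 = 1
|rej|^2 = 19 - 1/29
= (551 - 1)/29
= 550/29
In lowest terms: 550/29


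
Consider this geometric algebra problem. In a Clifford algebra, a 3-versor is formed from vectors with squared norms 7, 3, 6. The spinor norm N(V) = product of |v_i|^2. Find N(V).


Spinor norm N(V) = |v1|^2 * |v2|^2 * ... * |v3|^2
= 7 * 3 * 6
Running product: 7, 21, 126
N(V) = 126


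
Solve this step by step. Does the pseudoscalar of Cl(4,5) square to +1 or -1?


The pseudoscalar I = e1...e_n (product of all n generators) of Cl(p,q) satisfies I^2 = (-1)^(q + n(n-1)/2).
p = 4, q = 5, n = p + q = 9
n(n-1)/2 = 9 * 8 / 2 = 36
Exponent = q + n(n-1)/2 = 5 + 36 = 41
I^2 = (-1)^41 = -1


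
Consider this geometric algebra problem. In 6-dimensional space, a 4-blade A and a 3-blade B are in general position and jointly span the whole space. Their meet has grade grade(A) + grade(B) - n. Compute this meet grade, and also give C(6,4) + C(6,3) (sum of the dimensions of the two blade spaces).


Meet grade = grade(A) + grade(B) - n
= 4 + 3 - 6 = 1
C(6,4) = 15
C(6,3) = 20
dim_A + dim_B = 15 + 20 = 35


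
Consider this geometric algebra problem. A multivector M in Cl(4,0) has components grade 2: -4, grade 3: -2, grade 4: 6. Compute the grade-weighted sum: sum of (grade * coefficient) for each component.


Grade-weighted sum = sum of grade_k * coefficient_k
2*(-4) = -8
3*(-2) = -6
4*6 = 24
Total = -8 + (-6) + 24 = 10


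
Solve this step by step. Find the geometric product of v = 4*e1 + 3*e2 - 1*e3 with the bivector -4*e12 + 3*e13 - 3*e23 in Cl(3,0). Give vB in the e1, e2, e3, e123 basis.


vB has grade-1 (vector) and grade-3 (trivector) parts: vB = (v _| B) + (v ^ B).
Vector part <vB>_1:
  e1: -v2*b12 - v3*b13 = -(3)*(-4) - (-1)*(3) = 15
  e2: v1*b12 - v3*b23 = (4)*(-4) - (-1)*(-3) = -19
  e3: v1*b13 + v2*b23 = (4)*(3) + (3)*(-3) = 3
Trivector part <vB>_3:
  e123: v1*b23 - v2*b13 + v3*b12 = (4)*(-3) - (3)*(3) + (-1)*(-4) = -17
vB = 15*e1 - 19*e2 + 3*e3 - 17*e123


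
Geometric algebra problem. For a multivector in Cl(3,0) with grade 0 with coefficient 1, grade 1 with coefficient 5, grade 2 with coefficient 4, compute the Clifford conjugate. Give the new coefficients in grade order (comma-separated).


Clifford conjugate sign for grade k: (-1)^(k(k+1)/2)
Grade 0: (-1)^(0*1/2) = (-1)^0 = 1, coeff 1 -> 1
Grade 1: (-1)^(1*2/2) = (-1)^1 = -1, coeff 5 -> -5
Grade 2: (-1)^(2*3/2) = (-1)^3 = -1, coeff 4 -> -4
Conjugated coefficients: 1, -5, -4


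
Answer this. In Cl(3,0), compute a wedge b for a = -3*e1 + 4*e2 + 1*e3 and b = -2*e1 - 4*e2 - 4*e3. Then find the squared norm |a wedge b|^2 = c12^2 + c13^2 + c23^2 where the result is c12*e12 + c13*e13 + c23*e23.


a wedge b = (a1*b2 - a2*b1)*e12 + (a1*b3 - a3*b1)*e13 + (a2*b3 - a3*b2)*e23
e12 coeff: (-3)*(-4) - 4*(-2) = 12 - (-8) = 20
e13 coeff: (-3)*(-4) - 1*(-2) = 12 - (-2) = 14
e23 coeff: 4*(-4) - 1*(-4) = -16 - (-4) = -12
|a wedge b|^2 = 20^2 + 14^2 + (-12)^2
= 400 + 196 + 144
= 740


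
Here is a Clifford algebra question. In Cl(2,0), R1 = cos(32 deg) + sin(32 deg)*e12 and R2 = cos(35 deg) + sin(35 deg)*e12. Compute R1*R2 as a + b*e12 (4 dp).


Same-plane rotors commute and their half-angles add:
R1*R2 = cos(a1 + a2) + sin(a1 + a2)*e12.
a1 + a2 = 32 + 35 = 67 deg
cos(67 deg) = 0.3907
sin(67 deg) = 0.9205
R1*R2 = 0.3907 + 0.9205*e12


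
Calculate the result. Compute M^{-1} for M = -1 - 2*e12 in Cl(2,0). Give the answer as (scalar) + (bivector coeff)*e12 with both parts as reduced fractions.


M = -1 - 2*e12, where e12^2 = -1.
Since M commutes with its reverse ~M = a - b*e12, M * ~M = a^2 - b^2*e12^2 = a^2 + b^2.
So M^{-1} = ~M / (a^2 + b^2) = (a - b*e12)/(a^2 + b^2).
a^2 + b^2 = 1 + 4 = 5
Scalar part = -1/5 = -1/5
Bivector coeff = 2/5 = 2/5
M^{-1} = -1/5 + 2/5*e12


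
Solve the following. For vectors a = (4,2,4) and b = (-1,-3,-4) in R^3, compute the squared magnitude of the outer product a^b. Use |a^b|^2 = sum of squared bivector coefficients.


a wedge b = (a1*b2 - a2*b1)*e12 + (a1*b3 - a3*b1)*e13 + (a2*b3 - a3*b2)*e23
e12 coeff: 4*(-3) - 2*(-1) = -12 - (-2) = -10
e13 coeff: 4*(-4) - 4*(-1) = -16 - (-4) = -12
e23 coeff: 2*(-4) - 4*(-3) = -8 - (-12) = 4
|a wedge b|^2 = (-10)^2 + (-12)^2 + 4^2
= 100 + 144 + 16
= 260


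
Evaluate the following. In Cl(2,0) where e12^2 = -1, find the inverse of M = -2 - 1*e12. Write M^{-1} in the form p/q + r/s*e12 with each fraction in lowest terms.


M = -2 - 1*e12, where e12^2 = -1.
Since M commutes with its reverse ~M = a - b*e12, M * ~M = a^2 - b^2*e12^2 = a^2 + b^2.
So M^{-1} = ~M / (a^2 + b^2) = (a - b*e12)/(a^2 + b^2).
a^2 + b^2 = 4 + 1 = 5
Scalar part = -2/5 = -2/5
Bivector coeff = 1/5 = 1/5
M^{-1} = -2/5 + 1/5*e12


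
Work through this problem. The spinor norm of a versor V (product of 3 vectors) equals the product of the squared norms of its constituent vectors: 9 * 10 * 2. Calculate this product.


Spinor norm N(V) = |v1|^2 * |v2|^2 * ... * |v3|^2
= 9 * 10 * 2
Running product: 9, 90, 180
N(V) = 180


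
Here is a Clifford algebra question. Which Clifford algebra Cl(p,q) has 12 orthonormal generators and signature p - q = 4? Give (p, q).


We need p + q = 12 and p - q = 4.
Adding: 2p = 12 + 4 = 16, so p = 8.
Then q = 12 - 8 = 4.
(p, q) = (8, 4)


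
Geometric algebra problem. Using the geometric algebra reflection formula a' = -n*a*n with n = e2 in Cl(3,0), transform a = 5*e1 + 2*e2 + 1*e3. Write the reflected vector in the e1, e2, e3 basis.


Reflection formula: a' = -n*a*n, with n = e2 (unit vector, n^2 = 1).
For reflection through hyperplane perp to e2:
The component along e2 flips sign, others stay.
a = (5, 2, 1)
a' = (5, -2, 1)
a' = 5*e1 - 2*e2 + 1*e3


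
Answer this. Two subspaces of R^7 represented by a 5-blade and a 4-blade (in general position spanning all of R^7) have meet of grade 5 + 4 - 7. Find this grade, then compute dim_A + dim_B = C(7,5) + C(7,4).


Meet grade = grade(A) + grade(B) - n
= 5 + 4 - 7 = 2
C(7,5) = 21
C(7,4) = 35
dim_A + dim_B = 21 + 35 = 56


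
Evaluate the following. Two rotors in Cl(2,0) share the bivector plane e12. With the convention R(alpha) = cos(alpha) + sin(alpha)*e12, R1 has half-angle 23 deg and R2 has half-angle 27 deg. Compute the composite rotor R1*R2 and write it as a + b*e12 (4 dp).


Same-plane rotors commute and their half-angles add:
R1*R2 = cos(a1 + a2) + sin(a1 + a2)*e12.
a1 + a2 = 23 + 27 = 50 deg
cos(50 deg) = 0.6428
sin(50 deg) = 0.7660
R1*R2 = 0.6428 + 0.7660*e12


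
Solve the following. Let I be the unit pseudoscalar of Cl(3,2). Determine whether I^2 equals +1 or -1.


The pseudoscalar I = e1...e_n (product of all n generators) of Cl(p,q) satisfies I^2 = (-1)^(q + n(n-1)/2).
p = 3, q = 2, n = p + q = 5
n(n-1)/2 = 5 * 4 / 2 = 10
Exponent = q + n(n-1)/2 = 2 + 10 = 12
I^2 = (-1)^12 = +1


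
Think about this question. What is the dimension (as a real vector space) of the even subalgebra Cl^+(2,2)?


Even subalgebra dimension = 2^(n-1)
n = 2 + 2 = 4
2^(4 - 1) = 2^3 = 8
Verification: sum of C(4,k) for even k = 1 + 6 + 1 = 8
Result = 8


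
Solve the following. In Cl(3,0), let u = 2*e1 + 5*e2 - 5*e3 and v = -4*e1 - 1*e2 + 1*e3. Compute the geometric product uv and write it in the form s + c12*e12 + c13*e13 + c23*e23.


In Cl(3,0): e_i^2 = 1, e_ie_j = -e_je_i for i != j.
Scalar part = u . v = 2*(-4) + 5*(-1) + (-5)*1
= -8 + (-5) + (-5) = -18
e12 coeff = 2*(-1) - 5*(-4) = -2 - (-20) = 18
e13 coeff = 2*1 - (-5)*(-4) = 2 - 20 = -18
e23 coeff = 5*1 - (-5)*(-1) = 5 - 5 = 0
uv = -18 + 18*e12 - 18*e13 + 0*e23


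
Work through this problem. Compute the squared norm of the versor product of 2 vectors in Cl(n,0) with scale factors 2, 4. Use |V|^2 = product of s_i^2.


Each vector v_i has |v_i|^2 = s_i^2
Squared scales: 2^2 = 4, 4^2 = 16
|V|^2 = 4 * 16
= 64


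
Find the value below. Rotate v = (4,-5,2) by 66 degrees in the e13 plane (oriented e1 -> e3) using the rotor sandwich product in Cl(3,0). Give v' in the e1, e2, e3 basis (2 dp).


Rotor R = cos(33deg) - sin(33deg)*e13
Rotation angle theta = 2 * 33 = 66 degrees in the e13 plane (e1 -> e3).
The component perpendicular to the plane (e2) is invariant: v'_2 = v2 = -5.00
cos(66deg) = 0.4067, sin(66deg) = 0.9135
v'_1 = v1*cos(theta) - v3*sin(theta) = 4*0.4067 - 2*0.9135 = -0.20
v'_3 = v1*sin(theta) + v3*cos(theta) = 4*0.9135 + 2*0.4067 = 4.47
v' = -0.20*e1 - 5.00*e2 + 4.47*e3


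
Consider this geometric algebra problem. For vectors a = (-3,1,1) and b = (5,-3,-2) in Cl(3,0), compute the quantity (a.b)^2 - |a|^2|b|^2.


a . b = (-3)*5 + 1*(-3) + 1*(-2)
= -15 + (-3) + (-2) = -20
|a|^2 = (-3)^2 + 1^2 + 1^2 = 11
|b|^2 = 5^2 + (-3)^2 + (-2)^2 = 38
(a.b)^2 = (-20)^2 = 400
|a|^2 * |b|^2 = 11 * 38 = 418
Result = 400 - 418 = -18


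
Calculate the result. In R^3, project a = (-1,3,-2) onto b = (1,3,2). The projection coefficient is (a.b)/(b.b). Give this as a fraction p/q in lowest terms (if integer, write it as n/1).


Projection coefficient = (a . b) / (b . b)
a . b = (-1)*1 + 3*3 + (-2)*2
= -1 + 9 + (-4) = 4
b . b = 1^2 + 3^2 + 2^2
= 1 + 9 + 4 = 14
Coefficient = 4/14
In lowest terms: 2/7


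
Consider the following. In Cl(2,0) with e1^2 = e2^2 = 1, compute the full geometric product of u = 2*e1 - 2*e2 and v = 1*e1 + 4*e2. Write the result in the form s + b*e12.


Expand: (2*e1 - 2*e2)(1*e1 + 4*e2)
= 2*1*e1e1 + 2*4*e1e2 + (-2)*1*e2e1 + (-2)*4*e2e2
Using e1^2 = e2^2 = 1, e2e1 = -e1e2:
Scalar part s = 2*1 + (-2)*4 = 2 + (-8) = -6
Bivector part b = 2*4 - (-2)*1 = 8 - (-2) = 10
uv = -6 + 10*e12


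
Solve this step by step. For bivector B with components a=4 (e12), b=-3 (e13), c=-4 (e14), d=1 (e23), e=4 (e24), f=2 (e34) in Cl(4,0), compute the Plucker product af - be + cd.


Plucker relation: af - be + cd
a*f = 4*2 = 8
b*e = (-3)*4 = -12
c*d = (-4)*1 = -4
af - be + cd = 8 - (-12) + (-4)
= 16


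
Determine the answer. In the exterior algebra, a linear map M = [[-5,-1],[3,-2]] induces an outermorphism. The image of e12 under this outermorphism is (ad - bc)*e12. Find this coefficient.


The outermorphism of a linear map f sends e1^e2 to f(e1)^f(e2).
f(e1) = -5*e1 + 3*e2
f(e2) = -1*e1 - 2*e2
f(e1) ^ f(e2) = (-5*e1 + 3*e2) ^ (-1*e1 - 2*e2)
= (-5)*(-2)*e12 + 3*(-1)*e21
= (10 - (-3))*e12
= 13*e12
Coefficient = 13


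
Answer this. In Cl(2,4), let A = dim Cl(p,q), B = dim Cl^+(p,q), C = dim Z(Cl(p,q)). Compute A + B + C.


n = 2 + 4 = 6
Total dim = 2^6 = 64
Even subalgebra dim = 2^5 = 32
n is even, so center dim = 1
Sum = 64 + 32 + 1 = 97


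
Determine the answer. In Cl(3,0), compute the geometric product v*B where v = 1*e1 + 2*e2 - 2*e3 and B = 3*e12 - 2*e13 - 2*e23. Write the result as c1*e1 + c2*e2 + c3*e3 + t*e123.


vB has grade-1 (vector) and grade-3 (trivector) parts: vB = (v _| B) + (v ^ B).
Vector part <vB>_1:
  e1: -v2*b12 - v3*b13 = -(2)*(3) - (-2)*(-2) = -10
  e2: v1*b12 - v3*b23 = (1)*(3) - (-2)*(-2) = -1
  e3: v1*b13 + v2*b23 = (1)*(-2) + (2)*(-2) = -6
Trivector part <vB>_3:
  e123: v1*b23 - v2*b13 + v3*b12 = (1)*(-2) - (2)*(-2) + (-2)*(3) = -4
vB = -10*e1 - 1*e2 - 6*e3 - 4*e123


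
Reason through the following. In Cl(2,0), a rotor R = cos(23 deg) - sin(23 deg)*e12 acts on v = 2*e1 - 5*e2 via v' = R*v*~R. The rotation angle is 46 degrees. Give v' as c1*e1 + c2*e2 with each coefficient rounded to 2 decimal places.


Rotor R = cos(23deg) - sin(23deg)*e12
Rotation angle theta = 2 * 23 = 46 degrees
v' = R*v*~R rotates v by theta.
cos(46deg) = 0.6947, sin(46deg) = 0.7193
v'_1 = 2*cos(46deg) - (-5)*sin(46deg)
= 2*0.6947 - (-5)*0.7193
= 4.99
v'_2 = 2*sin(46deg) + (-5)*cos(46deg)
= 2*0.7193 + (-5)*0.6947
= -2.03
v' = 4.99*e1 - 2.03*e2


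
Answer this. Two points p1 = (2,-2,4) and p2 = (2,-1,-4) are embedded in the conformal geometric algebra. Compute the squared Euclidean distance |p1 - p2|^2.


p1 - p2 = (0, -1, 8)
|p1 - p2|^2 = 0^2 + (-1)^2 + 8^2
= 0 + 1 + 64
= 65


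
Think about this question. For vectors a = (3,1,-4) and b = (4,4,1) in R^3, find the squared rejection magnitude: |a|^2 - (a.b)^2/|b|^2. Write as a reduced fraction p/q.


|a|^2 = 3^2 + 1^2 + (-4)^2 = 26
|b|^2 = 4^2 + 4^2 + 1^2 = 33
a . b = 3*4 + 1*4 + (-4)*1 = 12
(a.b)^2 = 12^2 = 144
|rej|^2 = 26 - 144/33
= (858 - 144)/33
= 714/33
In lowest terms: 238/11


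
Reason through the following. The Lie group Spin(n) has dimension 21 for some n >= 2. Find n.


dim Spin(n) = dim so(n) = n(n-1)/2.
Solve n(n-1)/2 = 21, i.e. n^2 - n - 42 = 0.
Discriminant = 1 + 8*21 = 169
n = (1 + sqrt(169))/2 = (1 + 13)/2 = 7


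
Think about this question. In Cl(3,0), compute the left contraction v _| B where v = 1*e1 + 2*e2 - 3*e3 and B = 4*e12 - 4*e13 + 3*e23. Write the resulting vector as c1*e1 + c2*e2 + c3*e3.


Left contraction v _| B = <vB>_1 (grade-1 part of the geometric product vB).
Using e1_|e12 = e2, e2_|e12 = -e1, e1_|e13 = e3, e3_|e13 = -e1, e2_|e23 = e3, e3_|e23 = -e2:
e1 coeff: -v2*b12 - v3*b13 = -(2)*(4) - (-3)*(-4) = -20
e2 coeff: v1*b12 - v3*b23 = (1)*(4) - (-3)*(3) = 13
e3 coeff: v1*b13 + v2*b23 = (1)*(-4) + (2)*(3) = 2
v _| B = -20*e1 + 13*e2 + 2*e3


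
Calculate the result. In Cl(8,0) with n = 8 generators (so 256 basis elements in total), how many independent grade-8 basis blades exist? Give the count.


Number of grade-k basis blades in Cl(p,q) with n = p + q is C(n, k).
n = 8 + 0 = 8
C(8, 8) = 8! / (8! * 0!)
= 40320 / (40320 * 1)
= 1


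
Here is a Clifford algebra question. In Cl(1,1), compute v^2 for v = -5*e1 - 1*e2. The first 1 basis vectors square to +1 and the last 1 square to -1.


v^2 = sum of c_i^2 * e_i^2
Positive signature terms (e_i^2 = +1): (-5)^2 = 25
Negative signature terms (e_j^2 = -1): (-1)^2 = 1
v^2 = 25 - 1 = 24


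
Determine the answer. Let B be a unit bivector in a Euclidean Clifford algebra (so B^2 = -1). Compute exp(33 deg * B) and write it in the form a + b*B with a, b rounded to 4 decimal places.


For a unit bivector B with B^2 = -1, the exponential series gives
e^(theta*B) = cos(theta) + sin(theta)*B (the GA analogue of Euler's formula).
theta = 33 degrees = 0.575959 rad
cos(33 deg) = 0.8387
sin(33 deg) = 0.5446
exp(theta*B) = 0.8387 + 0.5446*B


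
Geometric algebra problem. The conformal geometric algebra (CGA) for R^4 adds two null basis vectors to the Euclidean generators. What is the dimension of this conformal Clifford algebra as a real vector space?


The conformal model of R^4 uses Cl(5,1): the 4 Euclidean generators plus two extra orthogonal generators e+ (e+^2 = +1) and e- (e-^2 = -1), from which the null vectors e0, einf are built.
Number of generators m = 4 + 2 = 6.
dim Cl(p,q) = 2^m = 2^6 = 64


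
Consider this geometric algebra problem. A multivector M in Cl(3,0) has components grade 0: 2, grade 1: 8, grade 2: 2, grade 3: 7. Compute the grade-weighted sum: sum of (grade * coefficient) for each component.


Grade-weighted sum = sum of grade_k * coefficient_k
0*2 = 0
1*8 = 8
2*2 = 4
3*7 = 21
Total = 0 + 8 + 4 + 21 = 33


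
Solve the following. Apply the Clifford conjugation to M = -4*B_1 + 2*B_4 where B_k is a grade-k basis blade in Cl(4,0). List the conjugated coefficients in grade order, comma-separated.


Clifford conjugate sign for grade k: (-1)^(k(k+1)/2)
Grade 1: (-1)^(1*2/2) = (-1)^1 = -1, coeff -4 -> 4
Grade 4: (-1)^(4*5/2) = (-1)^10 = 1, coeff 2 -> 2
Conjugated coefficients: 4, 2


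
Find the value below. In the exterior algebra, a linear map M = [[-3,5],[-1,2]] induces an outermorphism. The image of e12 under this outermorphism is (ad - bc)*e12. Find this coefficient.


The outermorphism of a linear map f sends e1^e2 to f(e1)^f(e2).
f(e1) = -3*e1 - 1*e2
f(e2) = 5*e1 + 2*e2
f(e1) ^ f(e2) = (-3*e1 - 1*e2) ^ (5*e1 + 2*e2)
= (-3)*2*e12 + (-1)*5*e21
= (-6 - (-5))*e12
= -1*e12
Coefficient = -1


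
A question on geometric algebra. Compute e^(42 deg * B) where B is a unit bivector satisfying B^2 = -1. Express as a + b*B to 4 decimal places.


For a unit bivector B with B^2 = -1, the exponential series gives
e^(theta*B) = cos(theta) + sin(theta)*B (the GA analogue of Euler's formula).
theta = 42 degrees = 0.733038 rad
cos(42 deg) = 0.7431
sin(42 deg) = 0.6691
exp(theta*B) = 0.7431 + 0.6691*B


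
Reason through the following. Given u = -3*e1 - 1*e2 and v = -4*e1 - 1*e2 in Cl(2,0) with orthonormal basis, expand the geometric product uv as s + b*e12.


Expand: (-3*e1 - 1*e2)(-4*e1 - 1*e2)
= (-3)*(-4)*e1e1 + (-3)*(-1)*e1e2 + (-1)*(-4)*e2e1 + (-1)*(-1)*e2e2
Using e1^2 = e2^2 = 1, e2e1 = -e1e2:
Scalar part s = (-3)*(-4) + (-1)*(-1) = 12 + 1 = 13
Bivector part b = (-3)*(-1) - (-1)*(-4) = 3 - 4 = -1
uv = 13 - 1*e12


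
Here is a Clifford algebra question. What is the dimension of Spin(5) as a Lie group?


Spin(n) double-covers SO(n); both have Lie algebra so(n) of dimension n(n-1)/2.
n = 5
n(n-1) = 5 * 4 = 20
dim Spin(5) = 20/2 = 10


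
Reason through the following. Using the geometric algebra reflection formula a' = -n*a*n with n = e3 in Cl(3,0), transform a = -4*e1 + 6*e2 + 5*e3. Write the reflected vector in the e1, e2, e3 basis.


Reflection formula: a' = -n*a*n, with n = e3 (unit vector, n^2 = 1).
For reflection through hyperplane perp to e3:
The component along e3 flips sign, others stay.
a = (-4, 6, 5)
a' = (-4, 6, -5)
a' = -4*e1 + 6*e2 - 5*e3


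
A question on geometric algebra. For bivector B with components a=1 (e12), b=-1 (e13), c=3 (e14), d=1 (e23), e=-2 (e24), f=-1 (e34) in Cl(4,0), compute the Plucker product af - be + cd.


Plucker relation: af - be + cd
a*f = 1*(-1) = -1
b*e = (-1)*(-2) = 2
c*d = 3*1 = 3
af - be + cd = -1 - 2 + 3
= 0


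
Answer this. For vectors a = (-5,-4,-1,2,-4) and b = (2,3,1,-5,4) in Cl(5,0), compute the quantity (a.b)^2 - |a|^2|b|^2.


a . b = (-5)*2 + (-4)*3 + (-1)*1 + 2*(-5) + (-4)*4
= -10 + (-12) + (-1) + (-10) + (-16) = -49
|a|^2 = (-5)^2 + (-4)^2 + (-1)^2 + 2^2 + (-4)^2 = 62
|b|^2 = 2^2 + 3^2 + 1^2 + (-5)^2 + 4^2 = 55
(a.b)^2 = (-49)^2 = 2401
|a|^2 * |b|^2 = 62 * 55 = 3410
Result = 2401 - 3410 = -1009


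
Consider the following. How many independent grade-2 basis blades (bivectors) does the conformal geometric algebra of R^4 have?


The conformal model of R^4 uses Cl(5,1) with m = 4 + 2 = 6 generators.
Number of grade-2 blades = C(m, 2) = C(6, 2)
= 6*5/2 = 15


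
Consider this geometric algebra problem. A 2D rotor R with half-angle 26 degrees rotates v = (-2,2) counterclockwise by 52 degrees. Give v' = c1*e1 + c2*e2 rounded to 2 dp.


Rotor R = cos(26deg) - sin(26deg)*e12
Rotation angle theta = 2 * 26 = 52 degrees
v' = R*v*~R rotates v by theta.
cos(52deg) = 0.6157, sin(52deg) = 0.7880
v'_1 = -2*cos(52deg) - 2*sin(52deg)
= -2*0.6157 - 2*0.7880
= -2.81
v'_2 = -2*sin(52deg) + 2*cos(52deg)
= -2*0.7880 + 2*0.6157
= -0.34
v' = -2.81*e1 - 0.34*e2


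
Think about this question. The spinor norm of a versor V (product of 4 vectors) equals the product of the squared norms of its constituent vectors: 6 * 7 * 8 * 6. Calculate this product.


Spinor norm N(V) = |v1|^2 * |v2|^2 * ... * |v4|^2
= 6 * 7 * 8 * 6
Running product: 6, 42, 336, 2016
N(V) = 2016


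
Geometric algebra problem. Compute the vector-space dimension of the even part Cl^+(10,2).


Even subalgebra dimension = 2^(n-1)
n = 10 + 2 = 12
2^(12 - 1) = 2^11 = 2048
Verification: sum of C(12,k) for even k = 1 + 66 + 495 + 924 + 495 + 66 + 1 = 2048
Result = 2048


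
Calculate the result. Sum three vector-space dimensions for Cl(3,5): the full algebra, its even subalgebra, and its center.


n = 3 + 5 = 8
Total dim = 2^8 = 256
Even subalgebra dim = 2^7 = 128
n is even, so center dim = 1
Sum = 256 + 128 + 1 = 385


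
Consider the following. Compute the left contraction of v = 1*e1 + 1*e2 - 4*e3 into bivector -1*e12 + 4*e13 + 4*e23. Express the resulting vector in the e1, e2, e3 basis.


Left contraction v _| B = <vB>_1 (grade-1 part of the geometric product vB).
Using e1_|e12 = e2, e2_|e12 = -e1, e1_|e13 = e3, e3_|e13 = -e1, e2_|e23 = e3, e3_|e23 = -e2:
e1 coeff: -v2*b12 - v3*b13 = -(1)*(-1) - (-4)*(4) = 17
e2 coeff: v1*b12 - v3*b23 = (1)*(-1) - (-4)*(4) = 15
e3 coeff: v1*b13 + v2*b23 = (1)*(4) + (1)*(4) = 8
v _| B = 17*e1 + 15*e2 + 8*e3


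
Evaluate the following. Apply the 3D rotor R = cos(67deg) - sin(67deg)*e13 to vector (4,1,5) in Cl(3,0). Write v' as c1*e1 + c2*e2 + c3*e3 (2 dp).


Rotor R = cos(67deg) - sin(67deg)*e13
Rotation angle theta = 2 * 67 = 134 degrees in the e13 plane (e1 -> e3).
The component perpendicular to the plane (e2) is invariant: v'_2 = v2 = 1.00
cos(134deg) = -0.6947, sin(134deg) = 0.7193
v'_1 = v1*cos(theta) - v3*sin(theta) = 4*(-0.6947) - 5*0.7193 = -6.38
v'_3 = v1*sin(theta) + v3*cos(theta) = 4*0.7193 + 5*(-0.6947) = -0.60
v' = -6.38*e1 + 1.00*e2 - 0.60*e3


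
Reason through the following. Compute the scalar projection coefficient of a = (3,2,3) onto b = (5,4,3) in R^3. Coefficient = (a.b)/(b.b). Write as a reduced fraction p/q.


Projection coefficient = (a . b) / (b . b)
a . b = 3*5 + 2*4 + 3*3
= 15 + 8 + 9 = 32
b . b = 5^2 + 4^2 + 3^2
= 25 + 16 + 9 = 50
Coefficient = 32/50
In lowest terms: 16/25


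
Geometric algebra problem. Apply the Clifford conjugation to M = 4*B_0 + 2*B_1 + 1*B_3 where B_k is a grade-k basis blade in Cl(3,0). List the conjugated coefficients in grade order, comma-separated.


Clifford conjugate sign for grade k: (-1)^(k(k+1)/2)
Grade 0: (-1)^(0*1/2) = (-1)^0 = 1, coeff 4 -> 4
Grade 1: (-1)^(1*2/2) = (-1)^1 = -1, coeff 2 -> -2
Grade 3: (-1)^(3*4/2) = (-1)^6 = 1, coeff 1 -> 1
Conjugated coefficients: 4, -2, 1


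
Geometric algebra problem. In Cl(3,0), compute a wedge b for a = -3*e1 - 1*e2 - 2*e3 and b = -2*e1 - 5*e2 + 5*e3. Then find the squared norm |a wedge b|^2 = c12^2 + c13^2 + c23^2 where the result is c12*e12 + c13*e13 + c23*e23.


a wedge b = (a1*b2 - a2*b1)*e12 + (a1*b3 - a3*b1)*e13 + (a2*b3 - a3*b2)*e23
e12 coeff: (-3)*(-5) - (-1)*(-2) = 15 - 2 = 13
e13 coeff: (-3)*5 - (-2)*(-2) = -15 - 4 = -19
e23 coeff: (-1)*5 - (-2)*(-5) = -5 - 10 = -15
|a wedge b|^2 = 13^2 + (-19)^2 + (-15)^2
= 169 + 361 + 225
= 755


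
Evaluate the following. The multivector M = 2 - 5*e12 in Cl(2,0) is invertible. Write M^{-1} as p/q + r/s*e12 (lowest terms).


M = 2 - 5*e12, where e12^2 = -1.
Since M commutes with its reverse ~M = a - b*e12, M * ~M = a^2 - b^2*e12^2 = a^2 + b^2.
So M^{-1} = ~M / (a^2 + b^2) = (a - b*e12)/(a^2 + b^2).
a^2 + b^2 = 4 + 25 = 29
Scalar part = 2/29 = 2/29
Bivector coeff = 5/29 = 5/29
M^{-1} = 2/29 + 5/29*e12


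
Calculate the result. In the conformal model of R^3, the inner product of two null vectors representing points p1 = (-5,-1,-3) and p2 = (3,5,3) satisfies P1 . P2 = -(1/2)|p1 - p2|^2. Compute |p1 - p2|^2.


p1 - p2 = (-8, -6, -6)
|p1 - p2|^2 = (-8)^2 + (-6)^2 + (-6)^2
= 64 + 36 + 36
= 136


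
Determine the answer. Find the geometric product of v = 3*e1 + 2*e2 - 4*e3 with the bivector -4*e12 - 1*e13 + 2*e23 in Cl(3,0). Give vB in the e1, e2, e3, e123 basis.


vB has grade-1 (vector) and grade-3 (trivector) parts: vB = (v _| B) + (v ^ B).
Vector part <vB>_1:
  e1: -v2*b12 - v3*b13 = -(2)*(-4) - (-4)*(-1) = 4
  e2: v1*b12 - v3*b23 = (3)*(-4) - (-4)*(2) = -4
  e3: v1*b13 + v2*b23 = (3)*(-1) + (2)*(2) = 1
Trivector part <vB>_3:
  e123: v1*b23 - v2*b13 + v3*b12 = (3)*(2) - (2)*(-1) + (-4)*(-4) = 24
vB = 4*e1 - 4*e2 + 1*e3 + 24*e123


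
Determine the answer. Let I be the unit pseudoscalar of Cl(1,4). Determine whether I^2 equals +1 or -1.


The pseudoscalar I = e1...e_n (product of all n generators) of Cl(p,q) satisfies I^2 = (-1)^(q + n(n-1)/2).
p = 1, q = 4, n = p + q = 5
n(n-1)/2 = 5 * 4 / 2 = 10
Exponent = q + n(n-1)/2 = 4 + 10 = 14
I^2 = (-1)^14 = +1


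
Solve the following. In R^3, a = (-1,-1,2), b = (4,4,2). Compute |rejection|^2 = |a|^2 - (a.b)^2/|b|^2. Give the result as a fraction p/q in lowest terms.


|a|^2 = (-1)^2 + (-1)^2 + 2^2 = 6
|b|^2 = 4^2 + 4^2 + 2^2 = 36
a . b = (-1)*4 + (-1)*4 + 2*2 = -4
(a.b)^2 = (-4)^2 = 16
|rej|^2 = 6 - 16/36
= (216 - 16)/36
= 200/36
In lowest terms: 50/9


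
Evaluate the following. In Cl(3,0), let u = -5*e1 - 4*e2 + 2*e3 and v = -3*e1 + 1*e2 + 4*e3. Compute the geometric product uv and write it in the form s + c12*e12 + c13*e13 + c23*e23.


In Cl(3,0): e_i^2 = 1, e_ie_j = -e_je_i for i != j.
Scalar part = u . v = (-5)*(-3) + (-4)*1 + 2*4
= 15 + (-4) + 8 = 19
e12 coeff = (-5)*1 - (-4)*(-3) = -5 - 12 = -17
e13 coeff = (-5)*4 - 2*(-3) = -20 - (-6) = -14
e23 coeff = (-4)*4 - 2*1 = -16 - 2 = -18
uv = 19 - 17*e12 - 14*e13 - 18*e23


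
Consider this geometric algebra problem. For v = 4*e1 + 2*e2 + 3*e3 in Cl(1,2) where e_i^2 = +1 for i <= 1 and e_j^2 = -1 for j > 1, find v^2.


v^2 = sum of c_i^2 * e_i^2
Positive signature terms (e_i^2 = +1): 4^2 = 16
Negative signature terms (e_j^2 = -1): 2^2 + 3^2 = 13
v^2 = 16 - 13 = 3


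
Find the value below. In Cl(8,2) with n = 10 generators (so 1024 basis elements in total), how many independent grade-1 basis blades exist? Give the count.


Number of grade-k basis blades in Cl(p,q) with n = p + q is C(n, k).
n = 8 + 2 = 10
C(10, 1) = 10! / (1! * 9!)
= 3628800 / (1 * 362880)
= 10


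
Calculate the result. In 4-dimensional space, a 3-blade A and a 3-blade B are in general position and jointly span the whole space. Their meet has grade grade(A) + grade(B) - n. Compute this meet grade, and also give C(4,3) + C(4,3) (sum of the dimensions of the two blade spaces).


Meet grade = grade(A) + grade(B) - n
= 3 + 3 - 4 = 2
C(4,3) = 4
C(4,3) = 4
dim_A + dim_B = 4 + 4 = 8


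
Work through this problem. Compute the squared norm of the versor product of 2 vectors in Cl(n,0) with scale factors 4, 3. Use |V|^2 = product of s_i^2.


Each vector v_i has |v_i|^2 = s_i^2
Squared scales: 4^2 = 16, 3^2 = 9
|V|^2 = 16 * 9
= 144


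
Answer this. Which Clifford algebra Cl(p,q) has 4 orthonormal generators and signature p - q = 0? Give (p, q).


We need p + q = 4 and p - q = 0.
Adding: 2p = 4 + 0 = 4, so p = 2.
Then q = 4 - 2 = 2.
(p, q) = (2, 2)


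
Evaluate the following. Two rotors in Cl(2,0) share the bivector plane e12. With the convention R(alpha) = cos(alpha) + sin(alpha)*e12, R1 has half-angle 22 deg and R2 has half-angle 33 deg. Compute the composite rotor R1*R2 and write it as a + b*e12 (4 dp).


Same-plane rotors commute and their half-angles add:
R1*R2 = cos(a1 + a2) + sin(a1 + a2)*e12.
a1 + a2 = 22 + 33 = 55 deg
cos(55 deg) = 0.5736
sin(55 deg) = 0.8192
R1*R2 = 0.5736 + 0.8192*e12


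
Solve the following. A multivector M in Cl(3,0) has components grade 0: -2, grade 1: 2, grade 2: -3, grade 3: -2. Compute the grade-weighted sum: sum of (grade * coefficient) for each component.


Grade-weighted sum = sum of grade_k * coefficient_k
0*(-2) = 0
1*2 = 2
2*(-3) = -6
3*(-2) = -6
Total = 0 + 2 + (-6) + (-6) = -10


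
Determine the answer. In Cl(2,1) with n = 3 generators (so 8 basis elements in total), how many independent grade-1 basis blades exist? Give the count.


Number of grade-k basis blades in Cl(p,q) with n = p + q is C(n, k).
n = 2 + 1 = 3
C(3, 1) = 3! / (1! * 2!)
= 6 / (1 * 2)
= 3


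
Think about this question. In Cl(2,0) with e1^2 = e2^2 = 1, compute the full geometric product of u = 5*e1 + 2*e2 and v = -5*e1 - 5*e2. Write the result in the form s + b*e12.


Expand: (5*e1 + 2*e2)(-5*e1 - 5*e2)
= 5*(-5)*e1e1 + 5*(-5)*e1e2 + 2*(-5)*e2e1 + 2*(-5)*e2e2
Using e1^2 = e2^2 = 1, e2e1 = -e1e2:
Scalar part s = 5*(-5) + 2*(-5) = -25 + (-10) = -35
Bivector part b = 5*(-5) - 2*(-5) = -25 - (-10) = -15
uv = -35 - 15*e12


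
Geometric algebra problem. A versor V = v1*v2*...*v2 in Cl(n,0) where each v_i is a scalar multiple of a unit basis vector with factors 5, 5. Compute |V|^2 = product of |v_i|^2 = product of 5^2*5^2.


Each vector v_i has |v_i|^2 = s_i^2
Squared scales: 5^2 = 25, 5^2 = 25
|V|^2 = 25 * 25
= 625
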